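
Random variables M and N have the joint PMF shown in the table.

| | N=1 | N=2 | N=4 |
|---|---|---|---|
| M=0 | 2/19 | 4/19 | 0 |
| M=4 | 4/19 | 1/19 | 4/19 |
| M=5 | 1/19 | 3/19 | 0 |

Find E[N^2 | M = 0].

P(M = 0) = 6/19.
Σ N^2·P over the event = 1·(2/19) + 4·(4/19) = 18/19.
E[N^2 | M = 0] = (18/19) / (6/19) = 3.

3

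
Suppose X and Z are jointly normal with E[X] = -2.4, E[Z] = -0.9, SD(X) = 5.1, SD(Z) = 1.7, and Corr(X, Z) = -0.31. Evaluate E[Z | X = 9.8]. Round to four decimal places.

For a bivariate normal, E[Z | X=x] = μ_Z + ρ·(σ_Z/σ_X)·(x − μ_X).
E[Z | X=9.8] = -0.9 + (-0.31)·(1.7/5.1)·(9.8 − (-2.4)) = -0.9 + (-0.103333)·(12.2) = -2.1607.

-2.1607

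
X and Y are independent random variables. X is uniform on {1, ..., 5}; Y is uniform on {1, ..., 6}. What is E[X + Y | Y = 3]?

Outcomes with Y = 3: (1,3), (2,3), (3,3), (4,3), (5,3), each with probability 1/30.
E[X + Y | Y = 3] = (4 + 5 + 6 + 7 + 8) / 5 = 6.

6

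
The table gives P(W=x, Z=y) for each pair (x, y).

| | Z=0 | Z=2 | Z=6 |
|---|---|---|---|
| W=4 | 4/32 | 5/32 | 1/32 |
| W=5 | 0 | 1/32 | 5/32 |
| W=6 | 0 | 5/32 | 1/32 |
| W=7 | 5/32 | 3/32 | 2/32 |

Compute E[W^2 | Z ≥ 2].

P(Z ≥ 2) = 23/32.
Σ W^2·P over the event = 16·(5/32) + 16·(1/32) + 25·(1/32) + 25·(5/32) + 36·(5/32) + 36·(1/32) + 49·(3/32) + 49·(2/32) = 707/32.
E[W^2 | Z ≥ 2] = (707/32) / (23/32) = 707/23.

707/23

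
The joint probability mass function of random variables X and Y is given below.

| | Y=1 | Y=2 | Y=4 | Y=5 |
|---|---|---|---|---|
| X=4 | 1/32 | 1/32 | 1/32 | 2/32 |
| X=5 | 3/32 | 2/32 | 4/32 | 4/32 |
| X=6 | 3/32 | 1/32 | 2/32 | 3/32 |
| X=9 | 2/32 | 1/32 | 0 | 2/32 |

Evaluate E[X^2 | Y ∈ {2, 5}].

P(Y ∈ {2, 5}) = 1/2.
Σ X^2·P over the event = 16·(1/32) + 16·(2/32) + 25·(2/32) + 25·(4/32) + 36·(1/32) + 36·(3/32) + 81·(1/32) + 81·(2/32) = 585/32.
E[X^2 | Y ∈ {2, 5}] = (585/32) / (1/2) = 585/16.

585/16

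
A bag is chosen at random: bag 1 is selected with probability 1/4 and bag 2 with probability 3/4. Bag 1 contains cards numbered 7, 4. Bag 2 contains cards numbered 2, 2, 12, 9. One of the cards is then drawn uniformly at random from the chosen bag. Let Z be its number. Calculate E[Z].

E[Z | bag 1] = (7+4)/2 = 11/2.
E[Z | bag 2] = (2+2+12+9)/4 = 25/4.
By the law of total expectation,
E[Z] = (1/4)·(11/2) + (3/4)·(25/4) = 97/16.

97/16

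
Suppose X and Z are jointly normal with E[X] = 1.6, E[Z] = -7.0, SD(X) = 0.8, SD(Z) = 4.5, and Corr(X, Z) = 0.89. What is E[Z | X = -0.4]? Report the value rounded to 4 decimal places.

The regression of Z on X has slope ρ·σ_Z/σ_X and passes through (μ_X, μ_Z).
E[Z | X=-0.4] = -7.0 + (0.89)·(4.5/0.8)·(-0.4 − (1.6)) = -7.0 + (5.00625)·(-2) = -17.0125.

-17.0125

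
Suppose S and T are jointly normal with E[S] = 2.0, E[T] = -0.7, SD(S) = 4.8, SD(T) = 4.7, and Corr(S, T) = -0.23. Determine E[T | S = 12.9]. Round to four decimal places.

-3.1548

E[T | S=x] = μ_T + ρ(σ_T/σ_S)(x − μ_S) for jointly normal variables.
E[T | S=12.9] = -0.7 + (-0.23)·(4.7/4.8)·(12.9 − (2.0)) = -0.7 + (-0.22521)·(10.9) = -3.1548.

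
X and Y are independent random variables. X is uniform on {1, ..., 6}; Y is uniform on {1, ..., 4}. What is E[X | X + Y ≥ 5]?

P(X + Y ≥ 5) = 3/4.
Summing X·P(x,y) over outcomes with X + Y ≥ 5 gives 37/12.
E[X | X + Y ≥ 5] = (37/12) / (3/4) = 37/9.

37/9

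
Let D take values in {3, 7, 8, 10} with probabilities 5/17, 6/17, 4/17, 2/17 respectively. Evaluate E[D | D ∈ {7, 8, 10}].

P(D ∈ {7, 8, 10}) = 12/17.
Σ over the event: 7·6/17 + 8·4/17 + 10·2/17 = 94/17.
E[D | D ∈ {7, 8, 10}] = (94/17) / (12/17) = 47/6.

47/6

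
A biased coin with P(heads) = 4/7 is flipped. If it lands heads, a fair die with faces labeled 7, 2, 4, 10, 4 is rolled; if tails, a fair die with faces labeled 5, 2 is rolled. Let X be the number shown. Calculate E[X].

E[X | heads] = (7+2+4+10+4)/5 = 27/5.
E[X | tails] = (5+2)/2 = 7/2.
E[X] = (4/7)·(27/5) + (3/7)·(7/2) = 321/70.

321/70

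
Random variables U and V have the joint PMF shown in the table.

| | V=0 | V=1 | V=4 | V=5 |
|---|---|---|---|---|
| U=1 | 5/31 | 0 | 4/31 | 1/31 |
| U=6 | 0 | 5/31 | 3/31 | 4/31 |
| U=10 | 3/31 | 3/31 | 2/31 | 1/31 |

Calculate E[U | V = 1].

15/2

P(V = 1) = 8/31.
Σ U·P over the event = 6·(5/31) + 10·(3/31) = 60/31.
E[U | V = 1] = (60/31) / (8/31) = 15/2.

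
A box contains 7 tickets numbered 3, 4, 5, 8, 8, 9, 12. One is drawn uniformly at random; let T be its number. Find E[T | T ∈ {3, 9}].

P(T ∈ {3, 9}) = 2/7.
Σ over the event: 3·1/7 + 9·1/7 = 12/7.
E[T | T ∈ {3, 9}] = (12/7) / (2/7) = 6.

6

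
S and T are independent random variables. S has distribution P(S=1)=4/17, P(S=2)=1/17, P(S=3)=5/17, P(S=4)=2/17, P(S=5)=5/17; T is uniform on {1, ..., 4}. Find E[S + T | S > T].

234/37

P(S > T) = 37/68.
Summing (S+T)·P(x,y) over outcomes with S > T gives 117/34.
E[S + T | S > T] = (117/34) / (37/68) = 234/37.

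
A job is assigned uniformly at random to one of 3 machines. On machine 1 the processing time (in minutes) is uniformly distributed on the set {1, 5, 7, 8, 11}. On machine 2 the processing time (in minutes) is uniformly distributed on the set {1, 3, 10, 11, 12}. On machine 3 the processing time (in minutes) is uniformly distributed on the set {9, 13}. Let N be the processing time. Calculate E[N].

E[N | machine 1] = (1+5+7+8+11)/5 = 32/5.
E[N | machine 2] = (1+3+10+11+12)/5 = 37/5.
E[N | machine 3] = (9+13)/2 = 11.
By the law of total expectation,
E[N] = (1/3)·(32/5) + (1/3)·(37/5) + (1/3)·(11) = 124/15.

124/15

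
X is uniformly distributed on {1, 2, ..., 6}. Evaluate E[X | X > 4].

Given X > 4, X is equally likely to be any of {5, 6}.
E[X | X > 4] = (5 + 6) / 2 = 11/2.

11/2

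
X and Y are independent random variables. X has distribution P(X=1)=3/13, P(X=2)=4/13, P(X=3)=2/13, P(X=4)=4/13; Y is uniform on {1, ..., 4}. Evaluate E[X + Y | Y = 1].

46/13

P(Y = 1) = 1/4.
Summing (X+Y)·P(x,y) over outcomes with Y = 1 gives 23/26.
E[X + Y | Y = 1] = (23/26) / (1/4) = 46/13.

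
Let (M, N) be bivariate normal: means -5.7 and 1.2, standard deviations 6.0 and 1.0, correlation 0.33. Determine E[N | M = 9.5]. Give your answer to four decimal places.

The regression of N on M has slope ρ·σ_N/σ_M and passes through (μ_M, μ_N).
E[N | M=9.5] = 1.2 + (0.33)·(1.0/6.0)·(9.5 − (-5.7)) = 1.2 + (0.055)·(15.2) = 2.0360.

2.0360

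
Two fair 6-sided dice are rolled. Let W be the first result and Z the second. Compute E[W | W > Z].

14/3

P(W > Z) = 5/12.
Summing W·P(x,y) over outcomes with W > Z gives 35/18.
E[W | W > Z] = (35/18) / (5/12) = 14/3.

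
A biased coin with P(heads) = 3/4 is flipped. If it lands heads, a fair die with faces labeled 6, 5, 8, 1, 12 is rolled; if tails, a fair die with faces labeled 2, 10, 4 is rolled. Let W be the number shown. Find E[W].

E[W | heads] = (6+5+8+1+12)/5 = 32/5.
E[W | tails] = (2+10+4)/3 = 16/3.
E[W] = (3/4)·(32/5) + (1/4)·(16/3) = 92/15.

92/15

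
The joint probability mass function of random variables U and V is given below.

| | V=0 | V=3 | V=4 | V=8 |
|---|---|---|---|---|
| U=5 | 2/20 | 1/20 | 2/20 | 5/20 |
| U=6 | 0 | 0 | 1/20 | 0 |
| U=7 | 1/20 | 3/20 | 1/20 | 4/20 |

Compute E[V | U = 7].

P(U = 7) = 9/20.
Summing V·P(U=x,V=y) over the conditioning event gives 9/4.
E[V | U = 7] = (9/4) / (9/20) = 5.

5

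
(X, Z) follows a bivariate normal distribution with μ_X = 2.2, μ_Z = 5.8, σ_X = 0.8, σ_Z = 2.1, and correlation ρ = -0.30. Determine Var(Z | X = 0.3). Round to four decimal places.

4.0131

Var(Z | X=x) = (1 − ρ²)·σ_Z².
Var(Z | X=0.3) = (2.1)²·(1 − (-0.30)²) = 4.41·0.91 = 4.0131.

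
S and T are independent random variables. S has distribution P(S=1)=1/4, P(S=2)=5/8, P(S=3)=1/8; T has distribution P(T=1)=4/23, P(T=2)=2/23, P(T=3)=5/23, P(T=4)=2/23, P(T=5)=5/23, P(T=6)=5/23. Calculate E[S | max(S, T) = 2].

P(max(S, T) = 2) = 17/92.
Summing S·P(x,y) over outcomes with max(S, T) = 2 gives 8/23.
E[S | max(S, T) = 2] = (8/23) / (17/92) = 32/17.

32/17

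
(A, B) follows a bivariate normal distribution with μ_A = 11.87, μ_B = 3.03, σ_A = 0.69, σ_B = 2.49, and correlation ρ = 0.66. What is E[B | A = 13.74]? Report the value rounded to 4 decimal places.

7.4839

For a bivariate normal, E[B | A=x] = μ_B + ρ·(σ_B/σ_A)·(x − μ_A).
E[B | A=13.74] = 3.03 + (0.66)·(2.49/0.69)·(13.74 − (11.87)) = 3.03 + (2.38174)·(1.87) = 7.4839.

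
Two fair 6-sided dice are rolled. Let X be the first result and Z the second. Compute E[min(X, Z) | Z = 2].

P(Z = 2) = 1/6.
Summing min(X,Z)·P(x,y) over outcomes with Z = 2 gives 11/36.
E[min(X, Z) | Z = 2] = (11/36) / (1/6) = 11/6.

11/6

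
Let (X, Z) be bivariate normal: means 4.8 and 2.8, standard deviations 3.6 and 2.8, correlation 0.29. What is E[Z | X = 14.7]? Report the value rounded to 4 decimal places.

5.0330

For a bivariate normal, E[Z | X=x] = μ_Z + ρ·(σ_Z/σ_X)·(x − μ_X).
E[Z | X=14.7] = 2.8 + (0.29)·(2.8/3.6)·(14.7 − (4.8)) = 2.8 + (0.22556)·(9.9) = 5.0330.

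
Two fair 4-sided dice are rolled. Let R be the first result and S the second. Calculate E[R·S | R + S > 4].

Outcomes with R + S > 4: (1,4), (2,3), (2,4), (3,2), (3,3), (3,4), (4,1), (4,2), (4,3), (4,4), each with probability 1/16.
E[R·S | R + S > 4] = (4 + 6 + 8 + 6 + 9 + 12 + 4 + 8 + 12 + 16) / 10 = 17/2.

17/2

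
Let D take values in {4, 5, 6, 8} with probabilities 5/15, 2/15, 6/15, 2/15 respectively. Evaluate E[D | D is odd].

P(D is odd) = 2/15.
Σ over the event: 5·2/15 = 2/3.
E[D | D is odd] = (2/3) / (2/15) = 5.

5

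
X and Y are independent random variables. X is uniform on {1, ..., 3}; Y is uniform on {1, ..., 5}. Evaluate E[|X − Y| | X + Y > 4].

17/9

Outcomes with X + Y > 4: (1,4), (1,5), (2,3), (2,4), (2,5), (3,2), (3,3), (3,4), (3,5), each with probability 1/15.
E[|X − Y| | X + Y > 4] = (3 + 4 + 1 + 2 + 3 + 1 + 0 + 1 + 2) / 9 = 17/9.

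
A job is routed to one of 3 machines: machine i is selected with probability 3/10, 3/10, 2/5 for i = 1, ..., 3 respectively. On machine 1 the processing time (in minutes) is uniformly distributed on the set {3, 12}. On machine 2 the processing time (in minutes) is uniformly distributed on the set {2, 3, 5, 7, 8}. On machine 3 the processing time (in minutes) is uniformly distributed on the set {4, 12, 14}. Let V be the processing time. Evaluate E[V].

31/4

E[V | machine 1] = (3+12)/2 = 15/2.
E[V | machine 2] = (2+3+5+7+8)/5 = 5.
E[V | machine 3] = (4+12+14)/3 = 10.
E[V] = (3/10)·(15/2) + (3/10)·(5) + (2/5)·(10) = 31/4.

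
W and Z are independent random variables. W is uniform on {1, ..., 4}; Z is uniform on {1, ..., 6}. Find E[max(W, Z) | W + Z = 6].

P(W + Z = 6) = 1/6.
Summing max(W,Z)·P(x,y) over outcomes with W + Z = 6 gives 2/3.
E[max(W, Z) | W + Z = 6] = (2/3) / (1/6) = 4.

4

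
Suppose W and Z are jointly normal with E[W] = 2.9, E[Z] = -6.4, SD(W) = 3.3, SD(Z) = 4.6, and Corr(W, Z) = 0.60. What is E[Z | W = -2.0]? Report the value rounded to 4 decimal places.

-10.4982

E[Z | W=x] = μ_Z + ρ(σ_Z/σ_W)(x − μ_W) for jointly normal variables.
E[Z | W=-2.0] = -6.4 + (0.60)·(4.6/3.3)·(-2.0 − (2.9)) = -6.4 + (0.83636)·(-4.9) = -10.4982.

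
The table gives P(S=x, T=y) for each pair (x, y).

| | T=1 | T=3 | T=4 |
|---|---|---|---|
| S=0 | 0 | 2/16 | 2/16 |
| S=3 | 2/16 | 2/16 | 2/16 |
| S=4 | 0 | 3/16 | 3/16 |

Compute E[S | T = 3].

18/7

P(T = 3) = 7/16.
Σ S·P over the event = 0·(2/16) + 3·(2/16) + 4·(3/16) = 9/8.
E[S | T = 3] = (9/8) / (7/16) = 18/7.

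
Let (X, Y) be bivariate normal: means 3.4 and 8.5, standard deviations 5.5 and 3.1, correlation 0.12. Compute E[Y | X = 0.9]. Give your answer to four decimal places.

The regression of Y on X has slope ρ·σ_Y/σ_X and passes through (μ_X, μ_Y).
E[Y | X=0.9] = 8.5 + (0.12)·(3.1/5.5)·(0.9 − (3.4)) = 8.5 + (0.067636)·(-2.5) = 8.3309.

8.3309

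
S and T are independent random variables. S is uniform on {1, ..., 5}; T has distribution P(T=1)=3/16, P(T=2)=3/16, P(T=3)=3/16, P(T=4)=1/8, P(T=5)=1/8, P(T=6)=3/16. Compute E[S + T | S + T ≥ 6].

395/51

P(S + T ≥ 6) = 51/80.
Summing (S+T)·P(x,y) over outcomes with S + T ≥ 6 gives 79/16.
E[S + T | S + T ≥ 6] = (79/16) / (51/80) = 395/51.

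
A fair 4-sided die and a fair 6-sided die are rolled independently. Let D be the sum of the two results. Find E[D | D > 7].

P(D > 7) = 1/4.
Σ over the event: 8·1/8 + 9·1/12 + 10·1/24 = 13/6.
E[D | D > 7] = (13/6) / (1/4) = 26/3.

26/3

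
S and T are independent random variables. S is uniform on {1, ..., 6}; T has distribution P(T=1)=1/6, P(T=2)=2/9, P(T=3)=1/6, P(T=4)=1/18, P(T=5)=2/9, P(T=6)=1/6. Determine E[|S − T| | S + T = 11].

1

P(S + T = 11) = 7/108.
Summing |S−T|·P(x,y) over outcomes with S + T = 11 gives 7/108.
E[|S − T| | S + T = 11] = (7/108) / (7/108) = 1.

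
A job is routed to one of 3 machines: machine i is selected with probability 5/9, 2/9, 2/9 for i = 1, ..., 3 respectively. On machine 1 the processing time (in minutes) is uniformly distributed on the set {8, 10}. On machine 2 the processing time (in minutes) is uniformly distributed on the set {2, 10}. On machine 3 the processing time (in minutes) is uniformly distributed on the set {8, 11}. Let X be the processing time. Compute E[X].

76/9

E[X | machine 1] = (8+10)/2 = 9.
E[X | machine 2] = (2+10)/2 = 6.
E[X | machine 3] = (8+11)/2 = 19/2.
E[X] = (5/9)·(9) + (2/9)·(6) + (2/9)·(19/2) = 76/9.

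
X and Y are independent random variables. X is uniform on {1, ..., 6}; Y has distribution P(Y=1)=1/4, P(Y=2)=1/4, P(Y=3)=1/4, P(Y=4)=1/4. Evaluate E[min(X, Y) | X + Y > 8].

P(X + Y > 8) = 1/8.
Summing min(X,Y)·P(x,y) over outcomes with X + Y > 8 gives 11/24.
E[min(X, Y) | X + Y > 8] = (11/24) / (1/8) = 11/3.

11/3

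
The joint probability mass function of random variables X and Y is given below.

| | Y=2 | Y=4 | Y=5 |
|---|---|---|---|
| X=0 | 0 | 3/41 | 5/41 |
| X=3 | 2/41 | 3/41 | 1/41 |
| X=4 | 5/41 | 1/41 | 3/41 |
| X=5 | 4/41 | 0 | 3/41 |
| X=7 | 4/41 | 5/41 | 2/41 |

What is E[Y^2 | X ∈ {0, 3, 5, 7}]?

P(X ∈ {0, 3, 5, 7}) = 32/41.
Summing Y^2·P(X=x,Y=y) over the conditioning event gives 491/41.
E[Y^2 | X ∈ {0, 3, 5, 7}] = (491/41) / (32/41) = 491/32.

491/32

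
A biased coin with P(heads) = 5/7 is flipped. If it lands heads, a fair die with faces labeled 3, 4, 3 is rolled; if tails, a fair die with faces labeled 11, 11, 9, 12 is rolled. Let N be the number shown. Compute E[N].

E[N | heads] = (3+4+3)/3 = 10/3.
E[N | tails] = (11+11+9+12)/4 = 43/4.
E[N] = (5/7)·(10/3) + (2/7)·(43/4) = 229/42.

229/42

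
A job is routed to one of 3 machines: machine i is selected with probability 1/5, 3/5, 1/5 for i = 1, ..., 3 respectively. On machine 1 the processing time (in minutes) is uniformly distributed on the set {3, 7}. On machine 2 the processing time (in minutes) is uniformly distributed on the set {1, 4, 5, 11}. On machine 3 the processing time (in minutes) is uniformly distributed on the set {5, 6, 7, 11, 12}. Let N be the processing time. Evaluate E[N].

579/100

E[N | machine 1] = (3+7)/2 = 5.
E[N | machine 2] = (1+4+5+11)/4 = 21/4.
E[N | machine 3] = (5+6+7+11+12)/5 = 41/5.
By the law of total expectation,
E[N] = (1/5)·(5) + (3/5)·(21/4) + (1/5)·(41/5) = 579/100.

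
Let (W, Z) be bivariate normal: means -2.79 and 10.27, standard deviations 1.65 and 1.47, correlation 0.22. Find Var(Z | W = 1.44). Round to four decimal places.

2.0563

For a bivariate normal, Var(Z | W=x) = σ_Z²(1 − ρ²).
Var(Z | W=1.44) = (1.47)²·(1 − (0.22)²) = 2.1609·0.9516 = 2.0563.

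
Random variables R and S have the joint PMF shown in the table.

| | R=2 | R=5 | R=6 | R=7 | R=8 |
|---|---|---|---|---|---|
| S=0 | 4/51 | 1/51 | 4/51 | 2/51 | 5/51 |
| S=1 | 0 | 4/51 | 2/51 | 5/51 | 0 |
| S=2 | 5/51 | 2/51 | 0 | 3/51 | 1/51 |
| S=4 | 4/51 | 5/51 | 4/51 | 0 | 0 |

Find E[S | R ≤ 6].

P(R ≤ 6) = 35/51.
Summing S·P(R=x,S=y) over the conditioning event gives 24/17.
E[S | R ≤ 6] = (24/17) / (35/51) = 72/35.

72/35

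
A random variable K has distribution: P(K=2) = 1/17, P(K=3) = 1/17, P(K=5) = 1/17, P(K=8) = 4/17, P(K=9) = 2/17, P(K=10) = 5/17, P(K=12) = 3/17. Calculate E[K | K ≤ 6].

10/3

P(K ≤ 6) = 3/17.
Σ over the event: 2·1/17 + 3·1/17 + 5·1/17 = 10/17.
E[K | K ≤ 6] = (10/17) / (3/17) = 10/3.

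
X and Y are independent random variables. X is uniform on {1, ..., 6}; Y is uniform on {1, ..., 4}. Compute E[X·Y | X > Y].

P(X > Y) = 7/12.
Summing XY·P(x,y) over outcomes with X > Y gives 145/24.
E[X·Y | X > Y] = (145/24) / (7/12) = 145/14.

145/14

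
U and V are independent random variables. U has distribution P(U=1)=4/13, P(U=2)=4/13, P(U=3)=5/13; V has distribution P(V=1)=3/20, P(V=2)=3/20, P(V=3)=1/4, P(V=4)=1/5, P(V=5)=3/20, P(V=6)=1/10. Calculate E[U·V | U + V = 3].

P(U + V = 3) = 6/65.
Summing UV·P(x,y) over outcomes with U + V = 3 gives 12/65.
E[U·V | U + V = 3] = (12/65) / (6/65) = 2.

2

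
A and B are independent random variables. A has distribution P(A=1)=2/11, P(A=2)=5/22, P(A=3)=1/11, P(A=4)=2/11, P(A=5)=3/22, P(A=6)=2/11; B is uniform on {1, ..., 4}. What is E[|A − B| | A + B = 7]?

P(A + B = 7) = 13/88.
Summing |A−B|·P(x,y) over outcomes with A + B = 7 gives 35/88.
E[|A − B| | A + B = 7] = (35/88) / (13/88) = 35/13.

35/13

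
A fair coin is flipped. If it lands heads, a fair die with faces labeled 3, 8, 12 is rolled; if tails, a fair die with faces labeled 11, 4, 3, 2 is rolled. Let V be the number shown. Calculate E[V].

E[V | heads] = (3+8+12)/3 = 23/3.
E[V | tails] = (11+4+3+2)/4 = 5.
By the law of total expectation,
E[V] = (1/2)·(23/3) + (1/2)·(5) = 19/3.

19/3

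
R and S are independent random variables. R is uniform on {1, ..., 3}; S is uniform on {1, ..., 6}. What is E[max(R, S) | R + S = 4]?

8/3

P(R + S = 4) = 1/6.
Summing max(R,S)·P(x,y) over outcomes with R + S = 4 gives 4/9.
E[max(R, S) | R + S = 4] = (4/9) / (1/6) = 8/3.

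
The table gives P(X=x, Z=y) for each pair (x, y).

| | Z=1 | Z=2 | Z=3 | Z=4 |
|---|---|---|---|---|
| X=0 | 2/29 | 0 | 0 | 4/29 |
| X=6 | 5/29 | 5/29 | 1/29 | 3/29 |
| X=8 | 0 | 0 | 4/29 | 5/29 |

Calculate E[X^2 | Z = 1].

180/7

P(Z = 1) = 7/29.
Σ X^2·P over the event = 0·(2/29) + 36·(5/29) = 180/29.
E[X^2 | Z = 1] = (180/29) / (7/29) = 180/7.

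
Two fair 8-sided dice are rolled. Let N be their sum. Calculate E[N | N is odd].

P(N is odd) = 1/2.
Σ over the event: 3·1/32 + 5·1/16 + 7·3/32 + 9·1/8 + 11·3/32 + 13·1/16 + 15·1/32 = 9/2.
E[N | N is odd] = (9/2) / (1/2) = 9.

9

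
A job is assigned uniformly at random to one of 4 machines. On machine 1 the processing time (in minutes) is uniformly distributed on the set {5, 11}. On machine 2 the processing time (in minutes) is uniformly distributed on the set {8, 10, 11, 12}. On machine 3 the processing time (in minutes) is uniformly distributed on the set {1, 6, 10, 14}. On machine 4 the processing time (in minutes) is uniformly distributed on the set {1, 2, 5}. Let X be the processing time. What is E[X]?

43/6

E[X | machine 1] = (5+11)/2 = 8.
E[X | machine 2] = (8+10+11+12)/4 = 41/4.
E[X | machine 3] = (1+6+10+14)/4 = 31/4.
E[X | machine 4] = (1+2+5)/3 = 8/3.
E[X] = (1/4)·(8) + (1/4)·(41/4) + (1/4)·(31/4) + (1/4)·(8/3) = 43/6.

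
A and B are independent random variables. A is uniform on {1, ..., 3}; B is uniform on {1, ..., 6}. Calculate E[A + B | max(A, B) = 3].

24/5

P(max(A, B) = 3) = 5/18.
Summing (A+B)·P(x,y) over outcomes with max(A, B) = 3 gives 4/3.
E[A + B | max(A, B) = 3] = (4/3) / (5/18) = 24/5.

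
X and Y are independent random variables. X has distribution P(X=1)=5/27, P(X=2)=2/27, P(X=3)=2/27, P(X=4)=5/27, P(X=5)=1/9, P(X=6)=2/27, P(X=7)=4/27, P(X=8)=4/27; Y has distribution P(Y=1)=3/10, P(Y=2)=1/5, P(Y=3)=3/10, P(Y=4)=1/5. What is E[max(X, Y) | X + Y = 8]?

P(X + Y = 8) = 7/54.
Summing max(X,Y)·P(x,y) over outcomes with X + Y = 8 gives 193/270.
E[max(X, Y) | X + Y = 8] = (193/270) / (7/54) = 193/35.

193/35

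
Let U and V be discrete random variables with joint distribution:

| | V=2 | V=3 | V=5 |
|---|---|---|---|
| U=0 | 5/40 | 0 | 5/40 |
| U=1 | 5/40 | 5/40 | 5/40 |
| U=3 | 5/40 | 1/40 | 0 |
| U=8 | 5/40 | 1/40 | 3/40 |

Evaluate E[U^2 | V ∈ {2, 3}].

448/27

P(V ∈ {2, 3}) = 27/40.
Σ U^2·P over the event = 0·(5/40) + 1·(5/40) + 1·(5/40) + 9·(5/40) + 9·(1/40) + 64·(5/40) + 64·(1/40) = 56/5.
E[U^2 | V ∈ {2, 3}] = (56/5) / (27/40) = 448/27.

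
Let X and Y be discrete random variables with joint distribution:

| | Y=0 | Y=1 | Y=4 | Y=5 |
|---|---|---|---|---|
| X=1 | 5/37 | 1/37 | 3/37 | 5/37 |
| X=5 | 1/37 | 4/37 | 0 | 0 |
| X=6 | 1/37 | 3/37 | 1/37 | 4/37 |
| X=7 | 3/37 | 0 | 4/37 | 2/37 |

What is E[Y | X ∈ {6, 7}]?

53/18

P(X ∈ {6, 7}) = 18/37.
Σ Y·P over the event = 0·(1/37) + 1·(3/37) + 4·(1/37) + 5·(4/37) + 0·(3/37) + 4·(4/37) + 5·(2/37) = 53/37.
E[Y | X ∈ {6, 7}] = (53/37) / (18/37) = 53/18.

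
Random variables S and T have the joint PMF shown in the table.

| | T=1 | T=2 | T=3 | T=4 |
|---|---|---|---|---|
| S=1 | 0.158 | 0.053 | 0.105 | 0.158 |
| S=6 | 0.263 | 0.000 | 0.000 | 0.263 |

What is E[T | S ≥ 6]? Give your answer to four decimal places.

2.5000

P(S ≥ 6) = 0.526.
Summing T·P(S=x,T=y) over the conditioning event gives 1.315.
E[T | S ≥ 6] = (1.315) / (0.526) = 2.5000.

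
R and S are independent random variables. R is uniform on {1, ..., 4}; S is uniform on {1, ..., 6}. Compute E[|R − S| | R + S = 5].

2

Outcomes with R + S = 5: (1,4), (2,3), (3,2), (4,1), each with probability 1/24.
E[|R − S| | R + S = 5] = (3 + 1 + 1 + 3) / 4 = 2.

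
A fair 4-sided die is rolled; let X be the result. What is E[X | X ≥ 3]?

Given X ≥ 3, X is equally likely to be any of {3, 4}.
E[X | X ≥ 3] = (3 + 4) / 2 = 7/2.

7/2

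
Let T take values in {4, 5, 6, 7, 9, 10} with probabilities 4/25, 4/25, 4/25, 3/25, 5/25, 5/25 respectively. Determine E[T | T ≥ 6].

140/17

P(T ≥ 6) = 17/25.
Σ over the event: 6·4/25 + 7·3/25 + 9·1/5 + 10·1/5 = 28/5.
E[T | T ≥ 6] = (28/5) / (17/25) = 140/17.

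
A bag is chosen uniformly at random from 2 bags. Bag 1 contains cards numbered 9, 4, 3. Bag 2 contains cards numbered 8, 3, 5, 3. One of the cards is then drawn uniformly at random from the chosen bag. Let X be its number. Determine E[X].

E[X | bag 1] = (9+4+3)/3 = 16/3.
E[X | bag 2] = (8+3+5+3)/4 = 19/4.
By the law of total expectation,
E[X] = (1/2)·(16/3) + (1/2)·(19/4) = 121/24.

121/24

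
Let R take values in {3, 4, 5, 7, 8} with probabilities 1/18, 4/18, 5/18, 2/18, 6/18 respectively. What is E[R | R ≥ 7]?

P(R ≥ 7) = 4/9.
Σ over the event: 7·1/9 + 8·1/3 = 31/9.
E[R | R ≥ 7] = (31/9) / (4/9) = 31/4.

31/4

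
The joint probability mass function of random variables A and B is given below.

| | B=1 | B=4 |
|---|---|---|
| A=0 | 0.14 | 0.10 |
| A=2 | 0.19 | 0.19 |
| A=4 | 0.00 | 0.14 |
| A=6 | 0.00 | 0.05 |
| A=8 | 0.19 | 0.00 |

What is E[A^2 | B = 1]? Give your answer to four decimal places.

P(B = 1) = 0.52.
Σ A^2·P over the event = 0·(0.14) + 4·(0.19) + 64·(0.19) = 12.92.
E[A^2 | B = 1] = (12.92) / (0.52) = 24.8462.

24.8462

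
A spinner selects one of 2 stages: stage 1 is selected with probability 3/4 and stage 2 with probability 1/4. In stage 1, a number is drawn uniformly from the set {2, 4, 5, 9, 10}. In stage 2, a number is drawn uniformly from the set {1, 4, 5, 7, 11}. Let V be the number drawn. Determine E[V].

59/10

E[V | stage 1] = (2+4+5+9+10)/5 = 6.
E[V | stage 2] = (1+4+5+7+11)/5 = 28/5.
E[V] = (3/4)·(6) + (1/4)·(28/5) = 59/10.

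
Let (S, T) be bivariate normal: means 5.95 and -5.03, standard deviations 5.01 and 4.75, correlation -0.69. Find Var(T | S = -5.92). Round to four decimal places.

11.8205

The conditional variance in a bivariate normal is σ_T²(1 − ρ²), independent of x.
Var(T | S=-5.92) = (4.75)²·(1 − (-0.69)²) = 22.5625·0.5239 = 11.8205.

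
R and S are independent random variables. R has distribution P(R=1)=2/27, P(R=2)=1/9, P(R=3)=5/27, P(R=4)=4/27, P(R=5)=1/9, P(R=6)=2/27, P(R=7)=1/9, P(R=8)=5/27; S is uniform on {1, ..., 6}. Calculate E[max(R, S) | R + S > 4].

828/145

P(R + S > 4) = 145/162.
Summing max(R,S)·P(x,y) over outcomes with R + S > 4 gives 46/9.
E[max(R, S) | R + S > 4] = (46/9) / (145/162) = 828/145.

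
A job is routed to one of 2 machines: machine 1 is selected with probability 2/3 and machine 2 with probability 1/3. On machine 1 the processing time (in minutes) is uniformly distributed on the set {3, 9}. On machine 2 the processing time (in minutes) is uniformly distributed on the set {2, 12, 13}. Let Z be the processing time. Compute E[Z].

7

E[Z | machine 1] = (3+9)/2 = 6.
E[Z | machine 2] = (2+12+13)/3 = 9.
E[Z] = (2/3)·(6) + (1/3)·(9) = 7.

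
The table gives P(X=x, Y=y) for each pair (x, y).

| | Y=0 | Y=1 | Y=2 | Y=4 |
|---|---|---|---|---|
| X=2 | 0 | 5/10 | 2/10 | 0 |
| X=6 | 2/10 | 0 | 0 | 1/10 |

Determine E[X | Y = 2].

2

P(Y = 2) = 1/5.
Σ X·P over the event = 2·(2/10) = 2/5.
E[X | Y = 2] = (2/5) / (1/5) = 2.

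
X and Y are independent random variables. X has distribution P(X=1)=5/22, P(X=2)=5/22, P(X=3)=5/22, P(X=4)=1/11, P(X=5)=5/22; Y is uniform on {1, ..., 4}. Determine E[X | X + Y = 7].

4

P(X + Y = 7) = 3/22.
Summing X·P(x,y) over outcomes with X + Y = 7 gives 6/11.
E[X | X + Y = 7] = (6/11) / (3/22) = 4.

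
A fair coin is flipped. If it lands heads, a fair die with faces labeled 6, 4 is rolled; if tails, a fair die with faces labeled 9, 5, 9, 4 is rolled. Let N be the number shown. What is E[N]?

E[N | heads] = (6+4)/2 = 5.
E[N | tails] = (9+5+9+4)/4 = 27/4.
E[N] = (1/2)·(5) + (1/2)·(27/4) = 47/8.

47/8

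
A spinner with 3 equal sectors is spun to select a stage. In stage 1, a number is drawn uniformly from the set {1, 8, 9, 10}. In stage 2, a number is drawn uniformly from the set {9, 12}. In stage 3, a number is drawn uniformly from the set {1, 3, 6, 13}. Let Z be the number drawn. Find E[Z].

31/4

E[Z | stage 1] = (1+8+9+10)/4 = 7.
E[Z | stage 2] = (9+12)/2 = 21/2.
E[Z | stage 3] = (1+3+6+13)/4 = 23/4.
E[Z] = (1/3)·(7) + (1/3)·(21/2) + (1/3)·(23/4) = 31/4.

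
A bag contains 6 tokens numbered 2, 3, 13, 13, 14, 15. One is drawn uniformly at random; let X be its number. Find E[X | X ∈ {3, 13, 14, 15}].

P(X ∈ {3, 13, 14, 15}) = 5/6.
Σ over the event: 3·1/6 + 13·1/3 + 14·1/6 + 15·1/6 = 29/3.
E[X | X ∈ {3, 13, 14, 15}] = (29/3) / (5/6) = 58/5.

58/5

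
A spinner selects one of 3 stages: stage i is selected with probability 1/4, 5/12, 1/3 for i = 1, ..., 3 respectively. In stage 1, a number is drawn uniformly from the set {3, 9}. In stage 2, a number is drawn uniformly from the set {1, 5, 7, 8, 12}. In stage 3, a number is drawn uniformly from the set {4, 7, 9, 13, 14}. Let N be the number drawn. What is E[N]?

443/60

E[N | stage 1] = (3+9)/2 = 6.
E[N | stage 2] = (1+5+7+8+12)/5 = 33/5.
E[N | stage 3] = (4+7+9+13+14)/5 = 47/5.
E[N] = (1/4)·(6) + (5/12)·(33/5) + (1/3)·(47/5) = 443/60.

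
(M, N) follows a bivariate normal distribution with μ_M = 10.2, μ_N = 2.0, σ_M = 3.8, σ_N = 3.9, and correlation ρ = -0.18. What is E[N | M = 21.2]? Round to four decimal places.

-0.0321

E[N | M=x] = μ_N + ρ(σ_N/σ_M)(x − μ_M) for jointly normal variables.
E[N | M=21.2] = 2.0 + (-0.18)·(3.9/3.8)·(21.2 − (10.2)) = 2.0 + (-0.18474)·(11) = -0.0321.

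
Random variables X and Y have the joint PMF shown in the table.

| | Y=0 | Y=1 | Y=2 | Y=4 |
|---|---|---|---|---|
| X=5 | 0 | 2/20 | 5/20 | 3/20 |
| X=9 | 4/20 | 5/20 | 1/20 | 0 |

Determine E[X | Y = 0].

9

P(Y = 0) = 1/5.
Summing X·P(X=x,Y=y) over the conditioning event gives 9/5.
E[X | Y = 0] = (9/5) / (1/5) = 9.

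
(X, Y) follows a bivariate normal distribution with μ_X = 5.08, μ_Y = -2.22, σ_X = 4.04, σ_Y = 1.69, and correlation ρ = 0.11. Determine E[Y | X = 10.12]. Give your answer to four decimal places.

For a bivariate normal, E[Y | X=x] = μ_Y + ρ·(σ_Y/σ_X)·(x − μ_X).
E[Y | X=10.12] = -2.22 + (0.11)·(1.69/4.04)·(10.12 − (5.08)) = -2.22 + (0.046015)·(5.04) = -1.9881.

-1.9881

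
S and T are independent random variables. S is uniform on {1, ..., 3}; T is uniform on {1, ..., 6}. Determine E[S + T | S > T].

Outcomes with S > T: (2,1), (3,1), (3,2), each with probability 1/18.
E[S + T | S > T] = (3 + 4 + 5) / 3 = 4.

4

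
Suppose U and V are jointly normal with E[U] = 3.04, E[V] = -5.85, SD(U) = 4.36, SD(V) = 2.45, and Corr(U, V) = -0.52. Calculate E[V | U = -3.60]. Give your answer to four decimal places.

-3.9098

For a bivariate normal, E[V | U=x] = μ_V + ρ·(σ_V/σ_U)·(x − μ_U).
E[V | U=-3.60] = -5.85 + (-0.52)·(2.45/4.36)·(-3.60 − (3.04)) = -5.85 + (-0.2922)·(-6.64) = -3.9098.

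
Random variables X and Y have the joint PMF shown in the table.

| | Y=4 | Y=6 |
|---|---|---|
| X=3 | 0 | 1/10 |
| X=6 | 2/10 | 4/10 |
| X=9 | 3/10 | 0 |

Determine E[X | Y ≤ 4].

39/5

P(Y ≤ 4) = 1/2.
Σ X·P over the event = 6·(2/10) + 9·(3/10) = 39/10.
E[X | Y ≤ 4] = (39/10) / (1/2) = 39/5.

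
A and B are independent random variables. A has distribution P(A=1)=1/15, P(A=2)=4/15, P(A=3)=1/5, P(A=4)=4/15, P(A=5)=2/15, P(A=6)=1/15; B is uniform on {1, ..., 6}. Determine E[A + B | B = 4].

P(B = 4) = 1/6.
Summing (A+B)·P(x,y) over outcomes with B = 4 gives 11/9.
E[A + B | B = 4] = (11/9) / (1/6) = 22/3.

22/3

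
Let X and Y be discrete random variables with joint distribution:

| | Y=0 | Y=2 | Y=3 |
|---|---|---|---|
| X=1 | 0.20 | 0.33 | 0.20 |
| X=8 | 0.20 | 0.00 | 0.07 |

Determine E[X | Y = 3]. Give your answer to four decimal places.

P(Y = 3) = 0.27.
Σ X·P over the event = 1·(0.20) + 8·(0.07) = 0.76.
E[X | Y = 3] = (0.76) / (0.27) = 2.8148.

2.8148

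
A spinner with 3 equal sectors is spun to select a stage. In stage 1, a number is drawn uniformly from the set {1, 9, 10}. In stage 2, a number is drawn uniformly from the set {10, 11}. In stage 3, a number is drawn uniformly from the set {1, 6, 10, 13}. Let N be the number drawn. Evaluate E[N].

74/9

E[N | stage 1] = (1+9+10)/3 = 20/3.
E[N | stage 2] = (10+11)/2 = 21/2.
E[N | stage 3] = (1+6+10+13)/4 = 15/2.
E[N] = (1/3)·(20/3) + (1/3)·(21/2) + (1/3)·(15/2) = 74/9.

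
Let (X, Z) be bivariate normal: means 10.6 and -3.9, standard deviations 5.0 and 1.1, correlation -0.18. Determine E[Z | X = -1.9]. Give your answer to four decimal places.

-3.4050

The regression of Z on X has slope ρ·σ_Z/σ_X and passes through (μ_X, μ_Z).
E[Z | X=-1.9] = -3.9 + (-0.18)·(1.1/5.0)·(-1.9 − (10.6)) = -3.9 + (-0.0396)·(-12.5) = -3.4050.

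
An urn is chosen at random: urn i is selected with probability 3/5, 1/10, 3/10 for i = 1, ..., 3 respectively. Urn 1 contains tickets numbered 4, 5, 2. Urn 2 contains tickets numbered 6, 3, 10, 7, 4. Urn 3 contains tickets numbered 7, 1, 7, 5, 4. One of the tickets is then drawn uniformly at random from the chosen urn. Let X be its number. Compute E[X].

106/25

E[X | urn 1] = (4+5+2)/3 = 11/3.
E[X | urn 2] = (6+3+10+7+4)/5 = 6.
E[X | urn 3] = (7+1+7+5+4)/5 = 24/5.
By the law of total expectation,
E[X] = (3/5)·(11/3) + (1/10)·(6) + (3/10)·(24/5) = 106/25.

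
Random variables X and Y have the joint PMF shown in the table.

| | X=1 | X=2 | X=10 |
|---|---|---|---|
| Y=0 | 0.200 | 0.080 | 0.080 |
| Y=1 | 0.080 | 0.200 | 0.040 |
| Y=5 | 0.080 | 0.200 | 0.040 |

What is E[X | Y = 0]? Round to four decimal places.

P(Y = 0) = 0.360.
Σ X·P over the event = 1·(0.200) + 2·(0.080) + 10·(0.080) = 1.160.
E[X | Y = 0] = (1.160) / (0.360) = 3.2222.

3.2222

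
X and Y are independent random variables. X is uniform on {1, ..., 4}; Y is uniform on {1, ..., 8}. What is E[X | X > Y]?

P(X > Y) = 3/16.
Summing X·P(x,y) over outcomes with X > Y gives 5/8.
E[X | X > Y] = (5/8) / (3/16) = 10/3.

10/3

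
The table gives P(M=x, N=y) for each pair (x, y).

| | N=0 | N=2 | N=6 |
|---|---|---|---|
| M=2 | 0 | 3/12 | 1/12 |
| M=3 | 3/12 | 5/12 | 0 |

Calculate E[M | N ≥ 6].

2

P(N ≥ 6) = 1/12.
Summing M·P(M=x,N=y) over the conditioning event gives 1/6.
E[M | N ≥ 6] = (1/6) / (1/12) = 2.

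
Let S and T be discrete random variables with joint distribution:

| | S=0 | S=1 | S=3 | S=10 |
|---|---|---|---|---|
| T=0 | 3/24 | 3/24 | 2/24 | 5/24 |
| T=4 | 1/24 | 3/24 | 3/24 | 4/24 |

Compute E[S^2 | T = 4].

P(T = 4) = 11/24.
Summing S^2·P(S=x,T=y) over the conditioning event gives 215/12.
E[S^2 | T = 4] = (215/12) / (11/24) = 430/11.

430/11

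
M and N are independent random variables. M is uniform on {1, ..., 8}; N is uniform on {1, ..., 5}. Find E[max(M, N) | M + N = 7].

24/5

P(M + N = 7) = 1/8.
Summing max(M,N)·P(x,y) over outcomes with M + N = 7 gives 3/5.
E[max(M, N) | M + N = 7] = (3/5) / (1/8) = 24/5.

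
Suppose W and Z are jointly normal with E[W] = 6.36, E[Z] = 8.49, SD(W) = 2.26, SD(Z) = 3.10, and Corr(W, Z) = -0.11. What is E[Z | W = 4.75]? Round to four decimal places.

The regression of Z on W has slope ρ·σ_Z/σ_W and passes through (μ_W, μ_Z).
E[Z | W=4.75] = 8.49 + (-0.11)·(3.10/2.26)·(4.75 − (6.36)) = 8.49 + (-0.15088)·(-1.61) = 8.7329.

8.7329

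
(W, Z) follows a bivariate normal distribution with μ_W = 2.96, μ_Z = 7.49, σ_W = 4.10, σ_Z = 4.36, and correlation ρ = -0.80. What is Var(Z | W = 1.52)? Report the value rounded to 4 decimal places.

The conditional variance in a bivariate normal is σ_Z²(1 − ρ²), independent of x.
Var(Z | W=1.52) = (4.36)²·(1 − (-0.80)²) = 19.0096·0.36 = 6.8435.

6.8435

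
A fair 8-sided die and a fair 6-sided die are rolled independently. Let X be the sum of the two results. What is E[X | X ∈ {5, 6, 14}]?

P(X ∈ {5, 6, 14}) = 5/24.
Σ over the event: 5·1/12 + 6·5/48 + 14·1/48 = 4/3.
E[X | X ∈ {5, 6, 14}] = (4/3) / (5/24) = 32/5.

32/5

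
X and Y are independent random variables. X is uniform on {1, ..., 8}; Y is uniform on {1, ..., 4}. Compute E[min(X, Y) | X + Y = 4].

Outcomes with X + Y = 4: (1,3), (2,2), (3,1), each with probability 1/32.
E[min(X, Y) | X + Y = 4] = (1 + 2 + 1) / 3 = 4/3.

4/3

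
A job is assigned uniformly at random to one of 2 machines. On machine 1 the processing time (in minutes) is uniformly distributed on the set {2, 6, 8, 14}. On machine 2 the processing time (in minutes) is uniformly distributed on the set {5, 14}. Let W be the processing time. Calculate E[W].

E[W | machine 1] = (2+6+8+14)/4 = 15/2.
E[W | machine 2] = (5+14)/2 = 19/2.
E[W] = (1/2)·(15/2) + (1/2)·(19/2) = 17/2.

17/2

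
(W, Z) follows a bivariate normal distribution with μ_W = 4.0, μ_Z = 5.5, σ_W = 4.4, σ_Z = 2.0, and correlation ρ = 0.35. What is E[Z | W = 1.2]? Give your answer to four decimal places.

For a bivariate normal, E[Z | W=x] = μ_Z + ρ·(σ_Z/σ_W)·(x − μ_W).
E[Z | W=1.2] = 5.5 + (0.35)·(2.0/4.4)·(1.2 − (4.0)) = 5.5 + (0.15909)·(-2.8) = 5.0545.

5.0545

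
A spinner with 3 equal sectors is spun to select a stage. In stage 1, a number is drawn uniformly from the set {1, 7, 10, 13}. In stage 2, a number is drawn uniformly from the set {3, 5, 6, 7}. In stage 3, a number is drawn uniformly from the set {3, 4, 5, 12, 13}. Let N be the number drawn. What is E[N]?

34/5

E[N | stage 1] = (1+7+10+13)/4 = 31/4.
E[N | stage 2] = (3+5+6+7)/4 = 21/4.
E[N | stage 3] = (3+4+5+12+13)/5 = 37/5.
E[N] = (1/3)·(31/4) + (1/3)·(21/4) + (1/3)·(37/5) = 34/5.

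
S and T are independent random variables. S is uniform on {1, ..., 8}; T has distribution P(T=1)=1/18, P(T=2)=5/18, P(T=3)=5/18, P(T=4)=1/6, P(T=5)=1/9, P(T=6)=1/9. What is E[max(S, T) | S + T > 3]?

P(S + T > 3) = 137/144.
Summing max(S,T)·P(x,y) over outcomes with S + T > 3 gives 241/48.
E[max(S, T) | S + T > 3] = (241/48) / (137/144) = 723/137.

723/137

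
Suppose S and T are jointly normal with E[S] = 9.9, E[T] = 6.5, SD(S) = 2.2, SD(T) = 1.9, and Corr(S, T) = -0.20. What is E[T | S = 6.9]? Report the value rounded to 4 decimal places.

7.0182

For a bivariate normal, E[T | S=x] = μ_T + ρ·(σ_T/σ_S)·(x − μ_S).
E[T | S=6.9] = 6.5 + (-0.20)·(1.9/2.2)·(6.9 − (9.9)) = 6.5 + (-0.17273)·(-3) = 7.0182.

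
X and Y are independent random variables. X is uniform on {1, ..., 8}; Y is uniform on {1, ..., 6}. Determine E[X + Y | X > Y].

P(X > Y) = 9/16.
Summing (X+Y)·P(x,y) over outcomes with X > Y gives 79/16.
E[X + Y | X > Y] = (79/16) / (9/16) = 79/9.

79/9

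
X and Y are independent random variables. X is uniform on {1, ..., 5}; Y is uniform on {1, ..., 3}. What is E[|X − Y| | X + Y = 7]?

Outcomes with X + Y = 7: (4,3), (5,2), each with probability 1/15.
E[|X − Y| | X + Y = 7] = (1 + 3) / 2 = 2.

2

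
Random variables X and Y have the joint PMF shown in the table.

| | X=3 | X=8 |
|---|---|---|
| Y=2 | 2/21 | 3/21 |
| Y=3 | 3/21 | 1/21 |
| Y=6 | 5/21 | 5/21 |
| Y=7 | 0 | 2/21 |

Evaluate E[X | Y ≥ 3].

P(Y ≥ 3) = 16/21.
Σ X·P over the event = 3·(3/21) + 3·(5/21) + 8·(1/21) + 8·(5/21) + 8·(2/21) = 88/21.
E[X | Y ≥ 3] = (88/21) / (16/21) = 11/2.

11/2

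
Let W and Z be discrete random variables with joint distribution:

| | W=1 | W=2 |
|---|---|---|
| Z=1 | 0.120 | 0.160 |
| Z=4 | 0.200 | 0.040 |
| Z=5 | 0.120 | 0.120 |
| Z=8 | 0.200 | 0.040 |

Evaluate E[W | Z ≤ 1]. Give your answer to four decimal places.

P(Z ≤ 1) = 0.280.
Σ W·P over the event = 1·(0.120) + 2·(0.160) = 0.440.
E[W | Z ≤ 1] = (0.440) / (0.280) = 1.5714.

1.5714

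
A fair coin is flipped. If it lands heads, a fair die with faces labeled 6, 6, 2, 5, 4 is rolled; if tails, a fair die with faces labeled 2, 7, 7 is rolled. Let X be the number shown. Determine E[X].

E[X | heads] = (6+6+2+5+4)/5 = 23/5.
E[X | tails] = (2+7+7)/3 = 16/3.
By the law of total expectation,
E[X] = (1/2)·(23/5) + (1/2)·(16/3) = 149/30.

149/30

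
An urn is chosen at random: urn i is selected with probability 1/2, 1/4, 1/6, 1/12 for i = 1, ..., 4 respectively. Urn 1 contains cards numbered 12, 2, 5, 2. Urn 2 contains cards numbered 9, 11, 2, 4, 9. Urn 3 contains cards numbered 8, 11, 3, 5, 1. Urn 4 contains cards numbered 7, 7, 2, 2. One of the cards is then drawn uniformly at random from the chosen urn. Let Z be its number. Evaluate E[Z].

341/60

E[Z | urn 1] = (12+2+5+2)/4 = 21/4.
E[Z | urn 2] = (9+11+2+4+9)/5 = 7.
E[Z | urn 3] = (8+11+3+5+1)/5 = 28/5.
E[Z | urn 4] = (7+7+2+2)/4 = 9/2.
E[Z] = (1/2)·(21/4) + (1/4)·(7) + (1/6)·(28/5) + (1/12)·(9/2) = 341/60.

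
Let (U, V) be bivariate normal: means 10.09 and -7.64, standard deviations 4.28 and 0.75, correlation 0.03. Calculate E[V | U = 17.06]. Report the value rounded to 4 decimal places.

For a bivariate normal, E[V | U=x] = μ_V + ρ·(σ_V/σ_U)·(x − μ_U).
E[V | U=17.06] = -7.64 + (0.03)·(0.75/4.28)·(17.06 − (10.09)) = -7.64 + (0.005257)·(6.97) = -7.6034.

-7.6034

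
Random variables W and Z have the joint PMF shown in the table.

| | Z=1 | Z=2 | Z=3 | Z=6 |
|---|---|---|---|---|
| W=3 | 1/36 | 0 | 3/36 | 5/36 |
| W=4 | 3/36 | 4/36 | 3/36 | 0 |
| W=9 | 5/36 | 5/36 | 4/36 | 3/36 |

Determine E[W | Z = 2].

61/9

P(Z = 2) = 1/4.
Σ W·P over the event = 4·(4/36) + 9·(5/36) = 61/36.
E[W | Z = 2] = (61/36) / (1/4) = 61/9.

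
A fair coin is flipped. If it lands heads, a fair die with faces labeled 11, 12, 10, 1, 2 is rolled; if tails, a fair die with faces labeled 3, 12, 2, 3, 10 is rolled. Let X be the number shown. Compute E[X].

E[X | heads] = (11+12+10+1+2)/5 = 36/5.
E[X | tails] = (3+12+2+3+10)/5 = 6.
By the law of total expectation,
E[X] = (1/2)·(36/5) + (1/2)·(6) = 33/5.

33/5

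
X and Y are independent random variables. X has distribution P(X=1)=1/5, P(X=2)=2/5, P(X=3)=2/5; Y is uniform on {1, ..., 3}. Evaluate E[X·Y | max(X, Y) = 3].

P(max(X, Y) = 3) = 3/5.
Summing XY·P(x,y) over outcomes with max(X, Y) = 3 gives 17/5.
E[X·Y | max(X, Y) = 3] = (17/5) / (3/5) = 17/3.

17/3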